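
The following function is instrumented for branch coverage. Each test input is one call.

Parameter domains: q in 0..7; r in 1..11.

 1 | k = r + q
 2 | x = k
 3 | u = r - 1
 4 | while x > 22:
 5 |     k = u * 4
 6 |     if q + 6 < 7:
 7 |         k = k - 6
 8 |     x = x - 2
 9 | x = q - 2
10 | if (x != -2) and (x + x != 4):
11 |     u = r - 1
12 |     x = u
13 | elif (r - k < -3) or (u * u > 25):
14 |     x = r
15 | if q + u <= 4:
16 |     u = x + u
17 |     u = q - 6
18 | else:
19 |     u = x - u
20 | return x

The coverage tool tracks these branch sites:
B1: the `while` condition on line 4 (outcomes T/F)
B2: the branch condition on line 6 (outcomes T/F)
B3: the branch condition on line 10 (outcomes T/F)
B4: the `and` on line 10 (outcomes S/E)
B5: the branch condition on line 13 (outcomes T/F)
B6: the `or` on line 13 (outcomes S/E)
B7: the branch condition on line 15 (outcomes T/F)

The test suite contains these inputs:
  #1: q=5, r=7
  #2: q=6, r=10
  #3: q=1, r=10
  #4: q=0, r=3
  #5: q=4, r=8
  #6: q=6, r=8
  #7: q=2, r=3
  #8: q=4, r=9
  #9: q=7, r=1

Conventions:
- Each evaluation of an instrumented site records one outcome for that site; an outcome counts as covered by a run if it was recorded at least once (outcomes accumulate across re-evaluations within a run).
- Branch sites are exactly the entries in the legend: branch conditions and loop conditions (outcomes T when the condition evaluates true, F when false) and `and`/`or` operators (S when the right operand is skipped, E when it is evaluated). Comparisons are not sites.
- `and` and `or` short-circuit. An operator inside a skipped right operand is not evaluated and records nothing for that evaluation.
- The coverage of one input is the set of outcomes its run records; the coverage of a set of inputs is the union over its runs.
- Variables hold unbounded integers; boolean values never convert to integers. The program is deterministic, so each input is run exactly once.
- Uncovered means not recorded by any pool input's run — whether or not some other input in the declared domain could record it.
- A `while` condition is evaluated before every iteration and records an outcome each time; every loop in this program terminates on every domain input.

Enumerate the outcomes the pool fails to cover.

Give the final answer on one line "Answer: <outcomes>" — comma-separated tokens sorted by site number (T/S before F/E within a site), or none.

input #1 (q=5, r=7): covers B1=F, B3=T, B4=E, B7=F
input #2 (q=6, r=10): covers B1=F, B3=T, B4=E, B7=F
input #3 (q=1, r=10): covers B1=F, B3=T, B4=E, B7=F
input #4 (q=0, r=3): covers B1=F, B3=F, B4=S, B5=F, B6=E, B7=T
input #5 (q=4, r=8): covers B1=F, B3=F, B4=E, B5=T, B6=S, B7=F
input #6 (q=6, r=8): covers B1=F, B3=T, B4=E, B7=F
input #7 (q=2, r=3): covers B1=F, B3=T, B4=E, B7=T
input #8 (q=4, r=9): covers B1=F, B3=F, B4=E, B5=T, B6=S, B7=F
input #9 (q=7, r=1): covers B1=F, B3=T, B4=E, B7=F
union over the pool: B1=F, B3=T, B3=F, B4=S, B4=E, B5=T, B5=F, B6=S, B6=E, B7=T, B7=F
uncovered (3 of 14): B1=T, B2=T, B2=F

Answer: B1=T, B2=T, B2=F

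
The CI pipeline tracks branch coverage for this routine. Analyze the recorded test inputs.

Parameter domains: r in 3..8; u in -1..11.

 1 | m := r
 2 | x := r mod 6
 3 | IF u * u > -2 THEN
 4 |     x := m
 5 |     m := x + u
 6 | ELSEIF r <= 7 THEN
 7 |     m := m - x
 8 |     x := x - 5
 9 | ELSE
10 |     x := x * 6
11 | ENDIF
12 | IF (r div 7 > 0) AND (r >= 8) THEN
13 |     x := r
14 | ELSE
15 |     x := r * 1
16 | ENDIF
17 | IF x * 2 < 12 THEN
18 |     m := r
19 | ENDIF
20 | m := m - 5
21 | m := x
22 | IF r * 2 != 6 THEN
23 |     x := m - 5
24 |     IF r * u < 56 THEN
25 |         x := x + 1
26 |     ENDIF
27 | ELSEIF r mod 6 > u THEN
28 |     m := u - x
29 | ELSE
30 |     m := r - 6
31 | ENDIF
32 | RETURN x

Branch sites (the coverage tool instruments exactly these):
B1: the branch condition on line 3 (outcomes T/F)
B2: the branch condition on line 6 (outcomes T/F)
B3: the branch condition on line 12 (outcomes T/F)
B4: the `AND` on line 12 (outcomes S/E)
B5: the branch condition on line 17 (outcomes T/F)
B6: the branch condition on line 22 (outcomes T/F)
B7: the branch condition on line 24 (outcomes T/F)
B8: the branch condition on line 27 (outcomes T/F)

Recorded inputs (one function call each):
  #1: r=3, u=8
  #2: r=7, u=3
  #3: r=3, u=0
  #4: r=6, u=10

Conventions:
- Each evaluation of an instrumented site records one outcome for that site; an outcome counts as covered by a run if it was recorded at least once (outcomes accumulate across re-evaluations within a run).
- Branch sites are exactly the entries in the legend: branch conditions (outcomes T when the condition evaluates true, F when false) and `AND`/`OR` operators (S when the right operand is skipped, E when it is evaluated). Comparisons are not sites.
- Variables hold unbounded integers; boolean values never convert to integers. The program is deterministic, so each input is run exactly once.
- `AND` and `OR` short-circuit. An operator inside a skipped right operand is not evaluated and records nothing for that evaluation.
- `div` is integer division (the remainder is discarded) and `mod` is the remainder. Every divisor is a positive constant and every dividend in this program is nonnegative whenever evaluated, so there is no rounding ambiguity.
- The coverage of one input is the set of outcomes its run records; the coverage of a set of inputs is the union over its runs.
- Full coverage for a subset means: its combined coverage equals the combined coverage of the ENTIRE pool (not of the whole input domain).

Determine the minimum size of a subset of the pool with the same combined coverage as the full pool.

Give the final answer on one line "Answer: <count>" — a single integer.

run #1 (r=3, u=8) records B1=T, B3=F, B4=S, B5=T, B6=F, B8=F
run #2 (r=7, u=3) records B1=T, B3=F, B4=E, B5=F, B6=T, B7=T
run #3 (r=3, u=0) records B1=T, B3=F, B4=S, B5=T, B6=F, B8=T
run #4 (r=6, u=10) records B1=T, B3=F, B4=S, B5=F, B6=T, B7=F
the full pool covers 12 outcomes: B1=T, B3=F, B4=S, B4=E, B5=T, B5=F, B6=T, B6=F, B7=T, B7=F, B8=T, B8=F
no size-1 subset reaches all 12 outcomes (best union: 6/12)
no size-2 subset reaches all 12 outcomes (best union: 10/12)
no size-3 subset reaches all 12 outcomes (best union: 11/12)
inputs {1, 2, 3, 4} (size 4) cover everything; no size-4 subset with a lexicographically smaller index list covers all 12

Answer: 4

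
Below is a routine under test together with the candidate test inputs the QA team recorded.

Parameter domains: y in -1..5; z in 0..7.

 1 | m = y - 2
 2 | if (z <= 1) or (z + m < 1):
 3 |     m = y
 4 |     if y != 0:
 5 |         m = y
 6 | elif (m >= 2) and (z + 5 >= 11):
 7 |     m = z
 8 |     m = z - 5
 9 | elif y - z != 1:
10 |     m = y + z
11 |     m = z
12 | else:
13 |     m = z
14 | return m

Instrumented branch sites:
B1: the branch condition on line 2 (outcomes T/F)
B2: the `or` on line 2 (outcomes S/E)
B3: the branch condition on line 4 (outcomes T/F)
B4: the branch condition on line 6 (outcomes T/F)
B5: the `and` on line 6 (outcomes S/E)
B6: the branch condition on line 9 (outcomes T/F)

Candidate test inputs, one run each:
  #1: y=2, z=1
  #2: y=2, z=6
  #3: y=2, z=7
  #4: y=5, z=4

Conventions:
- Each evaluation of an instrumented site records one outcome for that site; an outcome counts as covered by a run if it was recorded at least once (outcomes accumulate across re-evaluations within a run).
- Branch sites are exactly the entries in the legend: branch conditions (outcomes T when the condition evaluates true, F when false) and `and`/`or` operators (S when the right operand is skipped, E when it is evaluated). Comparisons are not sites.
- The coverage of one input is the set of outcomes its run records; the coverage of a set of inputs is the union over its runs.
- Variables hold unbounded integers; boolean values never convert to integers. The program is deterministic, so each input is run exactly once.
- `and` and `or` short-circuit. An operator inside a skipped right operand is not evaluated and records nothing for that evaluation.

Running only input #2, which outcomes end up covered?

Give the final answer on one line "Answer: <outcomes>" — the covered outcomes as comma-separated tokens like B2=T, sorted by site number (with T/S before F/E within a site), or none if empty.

Simulating input #2 (y=2, z=6) step by step:
  B2->E, B1->F, B5->S, B4->F, B6->T
collecting distinct outcomes: B1=F, B2=E, B4=F, B5=S, B6=T

Answer: B1=F, B2=E, B4=F, B5=S, B6=T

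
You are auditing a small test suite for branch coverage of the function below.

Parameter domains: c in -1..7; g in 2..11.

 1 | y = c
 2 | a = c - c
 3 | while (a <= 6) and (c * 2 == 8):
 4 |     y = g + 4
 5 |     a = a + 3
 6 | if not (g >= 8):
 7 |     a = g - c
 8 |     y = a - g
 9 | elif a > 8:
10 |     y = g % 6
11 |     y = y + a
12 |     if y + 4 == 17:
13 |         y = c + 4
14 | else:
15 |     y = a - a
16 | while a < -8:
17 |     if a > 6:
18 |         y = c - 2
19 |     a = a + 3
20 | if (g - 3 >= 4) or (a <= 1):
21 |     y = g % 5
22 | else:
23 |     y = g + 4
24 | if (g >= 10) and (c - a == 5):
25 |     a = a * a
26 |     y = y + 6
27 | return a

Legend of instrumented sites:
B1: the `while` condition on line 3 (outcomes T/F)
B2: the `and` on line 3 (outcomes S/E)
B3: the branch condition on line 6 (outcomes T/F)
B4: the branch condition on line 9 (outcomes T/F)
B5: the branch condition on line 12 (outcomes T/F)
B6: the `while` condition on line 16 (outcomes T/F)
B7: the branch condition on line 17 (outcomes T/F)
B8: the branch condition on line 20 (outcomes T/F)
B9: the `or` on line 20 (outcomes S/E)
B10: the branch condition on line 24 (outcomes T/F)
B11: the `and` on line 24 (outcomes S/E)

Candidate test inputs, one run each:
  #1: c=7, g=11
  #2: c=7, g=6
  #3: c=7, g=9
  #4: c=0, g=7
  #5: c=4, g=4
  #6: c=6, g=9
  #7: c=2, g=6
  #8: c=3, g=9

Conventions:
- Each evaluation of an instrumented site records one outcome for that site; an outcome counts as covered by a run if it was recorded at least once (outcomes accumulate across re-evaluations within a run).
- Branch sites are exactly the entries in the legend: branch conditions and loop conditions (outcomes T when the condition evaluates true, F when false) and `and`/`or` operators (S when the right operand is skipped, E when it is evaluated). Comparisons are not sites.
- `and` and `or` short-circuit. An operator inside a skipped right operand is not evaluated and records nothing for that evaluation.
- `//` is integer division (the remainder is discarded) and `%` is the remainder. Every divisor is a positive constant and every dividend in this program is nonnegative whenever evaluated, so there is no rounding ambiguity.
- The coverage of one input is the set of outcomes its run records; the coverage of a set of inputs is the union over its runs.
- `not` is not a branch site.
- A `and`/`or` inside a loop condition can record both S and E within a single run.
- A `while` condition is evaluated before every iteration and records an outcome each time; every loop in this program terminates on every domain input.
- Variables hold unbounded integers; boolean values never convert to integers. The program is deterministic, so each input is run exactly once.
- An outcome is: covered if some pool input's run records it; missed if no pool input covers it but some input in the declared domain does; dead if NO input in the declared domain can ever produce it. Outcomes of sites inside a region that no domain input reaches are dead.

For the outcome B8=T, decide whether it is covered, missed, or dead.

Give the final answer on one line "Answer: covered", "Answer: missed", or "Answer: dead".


B8=T is recorded by pool input(s) 1, 2, 3, 4, 5, 6, 8 -> covered
Answer: covered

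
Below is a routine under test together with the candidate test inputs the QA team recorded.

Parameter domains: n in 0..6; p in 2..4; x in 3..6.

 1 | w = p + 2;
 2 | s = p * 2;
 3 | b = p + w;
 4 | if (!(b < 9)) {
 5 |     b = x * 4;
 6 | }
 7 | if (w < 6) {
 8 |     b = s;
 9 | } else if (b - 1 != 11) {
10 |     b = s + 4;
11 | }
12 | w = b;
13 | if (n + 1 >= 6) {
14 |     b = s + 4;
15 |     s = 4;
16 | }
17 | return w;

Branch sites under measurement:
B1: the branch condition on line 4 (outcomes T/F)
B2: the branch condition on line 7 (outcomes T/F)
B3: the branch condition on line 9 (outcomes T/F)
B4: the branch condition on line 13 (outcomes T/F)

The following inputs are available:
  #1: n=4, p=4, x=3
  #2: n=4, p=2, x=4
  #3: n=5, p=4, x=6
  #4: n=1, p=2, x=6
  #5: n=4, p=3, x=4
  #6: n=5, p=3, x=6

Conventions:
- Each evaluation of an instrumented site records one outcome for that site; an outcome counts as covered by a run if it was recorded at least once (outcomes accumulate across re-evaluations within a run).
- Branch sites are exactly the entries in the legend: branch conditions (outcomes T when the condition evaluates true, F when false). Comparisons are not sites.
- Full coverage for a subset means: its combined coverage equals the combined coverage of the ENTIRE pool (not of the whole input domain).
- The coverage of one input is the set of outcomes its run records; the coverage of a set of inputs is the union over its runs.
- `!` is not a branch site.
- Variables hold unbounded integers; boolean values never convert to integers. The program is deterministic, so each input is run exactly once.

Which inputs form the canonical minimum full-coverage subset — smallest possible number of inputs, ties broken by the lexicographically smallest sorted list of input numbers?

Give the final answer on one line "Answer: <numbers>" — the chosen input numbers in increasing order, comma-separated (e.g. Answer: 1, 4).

test 1 (n=4, p=4, x=3) hits B1=T, B2=F, B3=F, B4=F
test 2 (n=4, p=2, x=4) hits B1=F, B2=T, B4=F
test 3 (n=5, p=4, x=6) hits B1=T, B2=F, B3=T, B4=T
test 4 (n=1, p=2, x=6) hits B1=F, B2=T, B4=F
test 5 (n=4, p=3, x=4) hits B1=F, B2=T, B4=F
test 6 (n=5, p=3, x=6) hits B1=F, B2=T, B4=T
union over all inputs: B1=T, B1=F, B2=T, B2=F, B3=T, B3=F, B4=T, B4=F (8 outcomes)
size 1 is not enough: best union over all size-1 subsets is 4/8
size 2 is not enough: best union over all size-2 subsets is 7/8
inputs {1, 2, 3} (size 3) cover everything; no size-3 subset with a lexicographically smaller index list covers all 8

Answer: 1, 2, 3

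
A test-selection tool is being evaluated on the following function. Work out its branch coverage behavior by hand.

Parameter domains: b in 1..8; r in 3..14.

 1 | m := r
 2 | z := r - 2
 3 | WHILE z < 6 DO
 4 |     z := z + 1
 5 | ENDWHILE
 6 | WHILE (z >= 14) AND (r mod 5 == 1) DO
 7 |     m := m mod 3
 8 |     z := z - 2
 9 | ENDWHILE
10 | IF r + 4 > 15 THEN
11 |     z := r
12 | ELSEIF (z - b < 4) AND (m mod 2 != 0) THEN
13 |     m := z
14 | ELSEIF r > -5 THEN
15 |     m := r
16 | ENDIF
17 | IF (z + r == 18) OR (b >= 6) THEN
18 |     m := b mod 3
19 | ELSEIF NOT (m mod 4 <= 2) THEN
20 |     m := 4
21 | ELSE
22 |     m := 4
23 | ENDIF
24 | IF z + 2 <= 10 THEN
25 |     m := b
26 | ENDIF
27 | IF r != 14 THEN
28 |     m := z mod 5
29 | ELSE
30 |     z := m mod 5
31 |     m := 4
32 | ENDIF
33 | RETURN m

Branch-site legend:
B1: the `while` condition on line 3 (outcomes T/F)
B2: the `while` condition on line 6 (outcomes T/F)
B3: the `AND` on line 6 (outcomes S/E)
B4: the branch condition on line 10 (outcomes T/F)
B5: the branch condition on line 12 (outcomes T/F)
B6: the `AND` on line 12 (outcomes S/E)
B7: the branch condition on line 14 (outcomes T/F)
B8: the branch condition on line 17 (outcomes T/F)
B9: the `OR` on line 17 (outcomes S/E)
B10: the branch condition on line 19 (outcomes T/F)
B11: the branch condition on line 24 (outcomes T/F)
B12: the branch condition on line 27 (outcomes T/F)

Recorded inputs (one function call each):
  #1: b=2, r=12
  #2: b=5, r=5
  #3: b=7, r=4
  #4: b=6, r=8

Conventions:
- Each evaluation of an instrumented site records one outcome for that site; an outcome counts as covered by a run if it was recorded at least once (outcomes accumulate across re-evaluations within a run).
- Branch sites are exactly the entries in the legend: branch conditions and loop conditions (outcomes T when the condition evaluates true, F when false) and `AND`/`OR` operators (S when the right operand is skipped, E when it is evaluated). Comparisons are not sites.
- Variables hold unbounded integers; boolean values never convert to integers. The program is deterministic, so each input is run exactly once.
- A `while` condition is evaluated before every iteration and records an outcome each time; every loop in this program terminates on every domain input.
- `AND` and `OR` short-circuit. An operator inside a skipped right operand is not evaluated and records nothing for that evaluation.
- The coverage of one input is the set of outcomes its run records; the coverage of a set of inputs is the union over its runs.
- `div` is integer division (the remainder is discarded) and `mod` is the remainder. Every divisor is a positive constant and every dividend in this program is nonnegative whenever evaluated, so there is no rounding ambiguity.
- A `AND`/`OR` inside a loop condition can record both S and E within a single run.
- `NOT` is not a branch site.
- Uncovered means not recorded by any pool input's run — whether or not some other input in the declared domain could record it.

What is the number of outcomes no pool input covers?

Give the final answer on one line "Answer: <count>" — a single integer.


input #1 (b=2, r=12): covers B1=F, B2=F, B3=S, B4=T, B8=F, B9=E, B10=F, B11=F, B12=T
input #2 (b=5, r=5): covers B1=T, B1=F, B2=F, B3=S, B4=F, B5=T, B6=E, B8=F, B9=E, B10=F, B11=T, B12=T
input #3 (b=7, r=4): covers B1=T, B1=F, B2=F, B3=S, B4=F, B5=F, B6=E, B7=T, B8=T, B9=E, B11=T, B12=T
input #4 (b=6, r=8): covers B1=F, B2=F, B3=S, B4=F, B5=F, B6=E, B7=T, B8=T, B9=E, B11=T, B12=T
union over the pool: B1=T, B1=F, B2=F, B3=S, B4=T, B4=F, B5=T, B5=F, B6=E, B7=T, B8=T, B8=F, B9=E, B10=F, B11=T, B11=F, B12=T
uncovered (7 of 24): B2=T, B3=E, B6=S, B7=F, B9=S, B10=T, B12=F
Answer: 7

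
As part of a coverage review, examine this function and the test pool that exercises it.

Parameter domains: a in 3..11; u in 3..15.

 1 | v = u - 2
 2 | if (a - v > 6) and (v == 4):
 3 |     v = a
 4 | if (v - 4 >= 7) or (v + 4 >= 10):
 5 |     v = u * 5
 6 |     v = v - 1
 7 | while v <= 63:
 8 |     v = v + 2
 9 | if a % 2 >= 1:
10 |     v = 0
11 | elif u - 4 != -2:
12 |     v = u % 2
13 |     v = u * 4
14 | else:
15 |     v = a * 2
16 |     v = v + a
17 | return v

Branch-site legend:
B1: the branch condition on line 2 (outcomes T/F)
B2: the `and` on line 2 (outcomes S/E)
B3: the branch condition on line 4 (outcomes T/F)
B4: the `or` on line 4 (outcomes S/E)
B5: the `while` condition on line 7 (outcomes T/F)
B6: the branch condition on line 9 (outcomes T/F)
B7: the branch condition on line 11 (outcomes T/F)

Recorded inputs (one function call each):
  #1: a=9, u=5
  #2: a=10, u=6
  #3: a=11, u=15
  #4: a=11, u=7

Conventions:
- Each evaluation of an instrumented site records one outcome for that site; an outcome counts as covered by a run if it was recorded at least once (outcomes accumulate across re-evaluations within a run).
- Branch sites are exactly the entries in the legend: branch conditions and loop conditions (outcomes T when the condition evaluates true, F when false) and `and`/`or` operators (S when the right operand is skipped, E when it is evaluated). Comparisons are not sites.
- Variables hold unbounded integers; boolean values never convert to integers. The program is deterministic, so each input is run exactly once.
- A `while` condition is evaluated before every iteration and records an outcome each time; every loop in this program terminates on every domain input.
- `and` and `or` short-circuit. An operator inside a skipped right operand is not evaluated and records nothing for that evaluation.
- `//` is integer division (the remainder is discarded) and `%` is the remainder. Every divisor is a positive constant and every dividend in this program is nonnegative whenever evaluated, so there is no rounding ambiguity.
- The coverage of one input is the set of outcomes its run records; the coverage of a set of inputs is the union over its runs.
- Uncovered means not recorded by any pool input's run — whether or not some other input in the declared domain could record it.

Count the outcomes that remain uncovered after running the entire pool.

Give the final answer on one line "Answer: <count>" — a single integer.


#1 (a=9, u=5) -> B2->S, B1->F, B4->E, B3->F, B5->T, B5->T, B5->T, B5->T, B5->T, B5->T, B5->T, B5->T, B5->T, B5->T, ...; covered: B1=F, B2=S, B3=F, B4=E, B5=T, B5=F, B6=T
#2 (a=10, u=6) -> B2->S, B1->F, B4->E, B3->F, B5->T, B5->T, B5->T, B5->T, B5->T, B5->T, B5->T, B5->T, B5->T, B5->T, ...; covered: B1=F, B2=S, B3=F, B4=E, B5=T, B5=F, B6=F, B7=T
#3 (a=11, u=15) -> B2->S, B1->F, B4->S, B3->T, B5->F, B6->T; covered: B1=F, B2=S, B3=T, B4=S, B5=F, B6=T
#4 (a=11, u=7) -> B2->S, B1->F, B4->E, B3->F, B5->T, B5->T, B5->T, B5->T, B5->T, B5->T, B5->T, B5->T, B5->T, B5->T, ...; covered: B1=F, B2=S, B3=F, B4=E, B5=T, B5=F, B6=T
union over the pool: B1=F, B2=S, B3=T, B3=F, B4=S, B4=E, B5=T, B5=F, B6=T, B6=F, B7=T
uncovered (3 of 14): B1=T, B2=E, B7=F
Answer: 3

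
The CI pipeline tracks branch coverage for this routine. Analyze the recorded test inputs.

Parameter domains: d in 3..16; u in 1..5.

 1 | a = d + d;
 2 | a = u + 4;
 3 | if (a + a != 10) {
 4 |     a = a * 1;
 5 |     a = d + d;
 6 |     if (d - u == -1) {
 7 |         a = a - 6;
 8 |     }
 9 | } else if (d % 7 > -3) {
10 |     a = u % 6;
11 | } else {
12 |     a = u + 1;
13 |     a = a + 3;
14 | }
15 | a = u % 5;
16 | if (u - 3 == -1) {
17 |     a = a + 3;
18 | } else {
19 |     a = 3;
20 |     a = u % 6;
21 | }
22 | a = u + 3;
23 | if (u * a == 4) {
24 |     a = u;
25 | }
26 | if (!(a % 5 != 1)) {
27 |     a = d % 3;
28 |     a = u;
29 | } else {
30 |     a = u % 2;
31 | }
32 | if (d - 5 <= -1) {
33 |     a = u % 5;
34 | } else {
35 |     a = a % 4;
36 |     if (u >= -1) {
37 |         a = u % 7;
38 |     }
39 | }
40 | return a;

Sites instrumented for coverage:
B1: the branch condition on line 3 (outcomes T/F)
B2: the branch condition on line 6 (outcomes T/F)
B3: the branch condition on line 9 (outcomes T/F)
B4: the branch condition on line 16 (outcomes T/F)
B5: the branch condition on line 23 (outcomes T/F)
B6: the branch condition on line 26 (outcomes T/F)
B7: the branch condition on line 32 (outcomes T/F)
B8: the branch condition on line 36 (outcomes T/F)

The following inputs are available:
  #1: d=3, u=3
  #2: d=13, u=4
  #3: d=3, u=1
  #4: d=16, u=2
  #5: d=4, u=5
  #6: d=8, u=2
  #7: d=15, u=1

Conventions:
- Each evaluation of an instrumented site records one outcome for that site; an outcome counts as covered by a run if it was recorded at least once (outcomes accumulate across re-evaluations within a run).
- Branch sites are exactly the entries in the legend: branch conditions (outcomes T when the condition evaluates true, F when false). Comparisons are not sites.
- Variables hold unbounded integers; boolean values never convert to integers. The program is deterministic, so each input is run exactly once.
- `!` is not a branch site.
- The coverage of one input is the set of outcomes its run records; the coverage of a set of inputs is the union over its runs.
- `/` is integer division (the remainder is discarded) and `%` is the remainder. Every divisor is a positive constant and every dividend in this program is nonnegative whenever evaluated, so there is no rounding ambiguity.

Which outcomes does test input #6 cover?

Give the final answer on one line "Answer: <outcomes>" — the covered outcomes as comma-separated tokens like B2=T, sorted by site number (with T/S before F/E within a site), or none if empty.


Simulating input #6 (d=8, u=2) step by step:
  B1->T, B2->F, B4->T, B5->F, B6->F, B7->F, B8->T
as a set, this run covers: B1=T, B2=F, B4=T, B5=F, B6=F, B7=F, B8=T
Answer: B1=T, B2=F, B4=T, B5=F, B6=F, B7=F, B8=T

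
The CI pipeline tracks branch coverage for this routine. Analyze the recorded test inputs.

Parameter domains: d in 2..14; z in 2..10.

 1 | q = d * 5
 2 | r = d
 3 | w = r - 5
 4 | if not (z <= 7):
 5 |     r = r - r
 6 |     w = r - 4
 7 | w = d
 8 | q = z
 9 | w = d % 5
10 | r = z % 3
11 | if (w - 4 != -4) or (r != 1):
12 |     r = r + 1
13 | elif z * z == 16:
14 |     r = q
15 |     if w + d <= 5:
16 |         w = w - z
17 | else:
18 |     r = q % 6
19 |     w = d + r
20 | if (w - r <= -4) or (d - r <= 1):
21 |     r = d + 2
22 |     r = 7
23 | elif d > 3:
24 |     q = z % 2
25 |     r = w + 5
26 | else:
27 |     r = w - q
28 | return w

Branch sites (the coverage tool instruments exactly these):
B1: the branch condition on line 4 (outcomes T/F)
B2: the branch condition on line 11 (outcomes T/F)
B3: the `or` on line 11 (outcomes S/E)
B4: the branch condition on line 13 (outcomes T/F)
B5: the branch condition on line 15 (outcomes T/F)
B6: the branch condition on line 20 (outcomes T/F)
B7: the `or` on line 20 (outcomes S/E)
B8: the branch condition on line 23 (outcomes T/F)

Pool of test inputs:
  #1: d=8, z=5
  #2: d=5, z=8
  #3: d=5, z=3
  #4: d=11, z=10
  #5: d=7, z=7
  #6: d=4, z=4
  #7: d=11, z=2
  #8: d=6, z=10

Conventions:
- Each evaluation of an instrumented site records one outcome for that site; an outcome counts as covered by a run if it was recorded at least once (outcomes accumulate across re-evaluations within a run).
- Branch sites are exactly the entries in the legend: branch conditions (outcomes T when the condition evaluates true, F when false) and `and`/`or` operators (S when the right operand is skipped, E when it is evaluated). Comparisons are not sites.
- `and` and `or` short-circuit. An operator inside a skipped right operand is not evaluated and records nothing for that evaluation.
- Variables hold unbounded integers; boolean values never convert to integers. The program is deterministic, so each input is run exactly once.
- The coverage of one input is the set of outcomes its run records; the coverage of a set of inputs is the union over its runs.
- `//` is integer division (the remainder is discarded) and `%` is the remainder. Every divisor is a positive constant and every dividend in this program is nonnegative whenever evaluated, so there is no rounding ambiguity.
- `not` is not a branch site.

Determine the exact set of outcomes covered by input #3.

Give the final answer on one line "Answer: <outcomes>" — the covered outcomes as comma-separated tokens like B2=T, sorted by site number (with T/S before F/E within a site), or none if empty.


Tracing the run of input #3 (d=5, z=3):
  B1->F, B3->E, B2->T, B7->E, B6->F, B8->T
distinct outcomes covered: B1=F, B2=T, B3=E, B6=F, B7=E, B8=T
Answer: B1=F, B2=T, B3=E, B6=F, B7=E, B8=T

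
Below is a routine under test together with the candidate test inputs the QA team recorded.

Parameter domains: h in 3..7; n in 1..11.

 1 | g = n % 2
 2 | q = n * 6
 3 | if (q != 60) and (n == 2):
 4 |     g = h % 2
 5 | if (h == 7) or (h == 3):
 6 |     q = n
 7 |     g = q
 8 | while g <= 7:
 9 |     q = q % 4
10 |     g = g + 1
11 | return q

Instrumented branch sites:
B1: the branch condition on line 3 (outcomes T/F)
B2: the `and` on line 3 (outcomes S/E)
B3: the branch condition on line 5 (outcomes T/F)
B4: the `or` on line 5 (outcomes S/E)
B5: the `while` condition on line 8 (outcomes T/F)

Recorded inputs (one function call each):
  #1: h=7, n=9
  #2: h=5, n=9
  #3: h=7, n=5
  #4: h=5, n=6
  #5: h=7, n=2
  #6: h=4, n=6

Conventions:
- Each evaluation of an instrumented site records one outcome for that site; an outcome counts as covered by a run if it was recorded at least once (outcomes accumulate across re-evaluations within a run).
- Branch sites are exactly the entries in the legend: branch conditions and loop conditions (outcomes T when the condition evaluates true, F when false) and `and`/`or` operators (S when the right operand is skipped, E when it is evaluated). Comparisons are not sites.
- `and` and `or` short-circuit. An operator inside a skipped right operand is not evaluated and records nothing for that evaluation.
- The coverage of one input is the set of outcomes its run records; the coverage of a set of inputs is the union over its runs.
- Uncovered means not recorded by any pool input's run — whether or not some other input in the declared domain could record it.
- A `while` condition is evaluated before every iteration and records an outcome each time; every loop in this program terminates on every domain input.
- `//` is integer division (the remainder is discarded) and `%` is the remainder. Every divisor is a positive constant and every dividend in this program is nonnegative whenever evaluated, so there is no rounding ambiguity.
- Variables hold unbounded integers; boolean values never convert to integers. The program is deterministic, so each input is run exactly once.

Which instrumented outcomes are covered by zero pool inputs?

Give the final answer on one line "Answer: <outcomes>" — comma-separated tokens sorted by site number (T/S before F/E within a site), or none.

test 1 (h=7, n=9) fires B2->E, B1->F, B4->S, B3->T, B5->F; hits B1=F, B2=E, B3=T, B4=S, B5=F
test 2 (h=5, n=9) fires B2->E, B1->F, B4->E, B3->F, B5->T, B5->T, B5->T, B5->T, B5->T, B5->T, B5->T, B5->F; hits B1=F, B2=E, B3=F, B4=E, B5=T, B5=F
test 3 (h=7, n=5) fires B2->E, B1->F, B4->S, B3->T, B5->T, B5->T, B5->T, B5->F; hits B1=F, B2=E, B3=T, B4=S, B5=T, B5=F
test 4 (h=5, n=6) fires B2->E, B1->F, B4->E, B3->F, B5->T, B5->T, B5->T, B5->T, B5->T, B5->T, B5->T, B5->T, B5->F; hits B1=F, B2=E, B3=F, B4=E, B5=T, B5=F
test 5 (h=7, n=2) fires B2->E, B1->T, B4->S, B3->T, B5->T, B5->T, B5->T, B5->T, B5->T, B5->T, B5->F; hits B1=T, B2=E, B3=T, B4=S, B5=T, B5=F
test 6 (h=4, n=6) fires B2->E, B1->F, B4->E, B3->F, B5->T, B5->T, B5->T, B5->T, B5->T, B5->T, B5->T, B5->T, B5->F; hits B1=F, B2=E, B3=F, B4=E, B5=T, B5=F
union over the pool: B1=T, B1=F, B2=E, B3=T, B3=F, B4=S, B4=E, B5=T, B5=F
uncovered (1 of 10): B2=S

Answer: B2=S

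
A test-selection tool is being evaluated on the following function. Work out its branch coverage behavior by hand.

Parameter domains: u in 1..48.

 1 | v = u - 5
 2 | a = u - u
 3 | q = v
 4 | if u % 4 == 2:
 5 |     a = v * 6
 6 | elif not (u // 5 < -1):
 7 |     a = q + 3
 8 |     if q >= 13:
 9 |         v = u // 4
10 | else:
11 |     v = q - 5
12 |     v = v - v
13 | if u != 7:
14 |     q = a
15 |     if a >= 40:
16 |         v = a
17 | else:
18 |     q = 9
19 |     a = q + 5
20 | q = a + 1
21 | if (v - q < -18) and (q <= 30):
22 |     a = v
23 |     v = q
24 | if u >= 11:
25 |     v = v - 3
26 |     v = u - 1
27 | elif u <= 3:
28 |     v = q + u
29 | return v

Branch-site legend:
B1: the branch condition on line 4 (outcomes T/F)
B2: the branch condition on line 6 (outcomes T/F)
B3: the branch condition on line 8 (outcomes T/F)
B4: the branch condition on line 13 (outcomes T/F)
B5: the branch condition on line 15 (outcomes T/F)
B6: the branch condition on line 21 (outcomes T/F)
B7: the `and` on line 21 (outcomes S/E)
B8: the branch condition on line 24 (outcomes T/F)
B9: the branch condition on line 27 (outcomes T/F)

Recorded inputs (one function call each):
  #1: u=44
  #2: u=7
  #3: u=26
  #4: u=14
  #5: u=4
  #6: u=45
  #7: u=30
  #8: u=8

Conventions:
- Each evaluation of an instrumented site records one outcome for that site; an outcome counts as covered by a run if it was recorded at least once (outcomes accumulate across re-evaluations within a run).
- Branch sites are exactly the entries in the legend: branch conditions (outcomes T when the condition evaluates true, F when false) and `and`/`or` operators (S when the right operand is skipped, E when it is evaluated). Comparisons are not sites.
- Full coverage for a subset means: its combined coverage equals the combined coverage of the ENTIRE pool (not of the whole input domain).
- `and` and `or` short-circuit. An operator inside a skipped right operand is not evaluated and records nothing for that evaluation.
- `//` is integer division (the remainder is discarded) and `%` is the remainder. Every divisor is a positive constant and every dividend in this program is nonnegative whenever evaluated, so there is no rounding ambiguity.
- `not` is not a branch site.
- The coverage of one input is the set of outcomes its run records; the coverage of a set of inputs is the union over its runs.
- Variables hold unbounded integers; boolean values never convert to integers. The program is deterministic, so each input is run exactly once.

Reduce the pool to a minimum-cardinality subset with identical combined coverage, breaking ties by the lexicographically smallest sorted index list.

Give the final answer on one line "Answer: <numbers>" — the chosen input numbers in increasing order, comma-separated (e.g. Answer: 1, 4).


#1 (u=44) -> covered: B1=F, B2=T, B3=T, B4=T, B5=T, B6=F, B7=S, B8=T
#2 (u=7) -> covered: B1=F, B2=T, B3=F, B4=F, B6=F, B7=S, B8=F, B9=F
#3 (u=26) -> covered: B1=T, B4=T, B5=T, B6=F, B7=S, B8=T
#4 (u=14) -> covered: B1=T, B4=T, B5=T, B6=F, B7=S, B8=T
#5 (u=4) -> covered: B1=F, B2=T, B3=F, B4=T, B5=F, B6=F, B7=S, B8=F, B9=F
#6 (u=45) -> covered: B1=F, B2=T, B3=T, B4=T, B5=T, B6=F, B7=S, B8=T
#7 (u=30) -> covered: B1=T, B4=T, B5=T, B6=F, B7=S, B8=T
#8 (u=8) -> covered: B1=F, B2=T, B3=F, B4=T, B5=F, B6=F, B7=S, B8=F, B9=F
together the pool reaches 14 outcomes: B1=T, B1=F, B2=T, B3=T, B3=F, B4=T, B4=F, B5=T, B5=F, B6=F, B7=S, B8=T, B8=F, B9=F
every size-1 subset falls short of the 14 outcomes (best: 9/14)
every size-2 subset falls short of the 14 outcomes (best: 12/14)
every size-3 subset falls short of the 14 outcomes (best: 13/14)
inputs {1, 2, 3, 5} (size 4) cover everything; no size-4 subset with a lexicographically smaller index list covers all 14
Answer: 1, 2, 3, 5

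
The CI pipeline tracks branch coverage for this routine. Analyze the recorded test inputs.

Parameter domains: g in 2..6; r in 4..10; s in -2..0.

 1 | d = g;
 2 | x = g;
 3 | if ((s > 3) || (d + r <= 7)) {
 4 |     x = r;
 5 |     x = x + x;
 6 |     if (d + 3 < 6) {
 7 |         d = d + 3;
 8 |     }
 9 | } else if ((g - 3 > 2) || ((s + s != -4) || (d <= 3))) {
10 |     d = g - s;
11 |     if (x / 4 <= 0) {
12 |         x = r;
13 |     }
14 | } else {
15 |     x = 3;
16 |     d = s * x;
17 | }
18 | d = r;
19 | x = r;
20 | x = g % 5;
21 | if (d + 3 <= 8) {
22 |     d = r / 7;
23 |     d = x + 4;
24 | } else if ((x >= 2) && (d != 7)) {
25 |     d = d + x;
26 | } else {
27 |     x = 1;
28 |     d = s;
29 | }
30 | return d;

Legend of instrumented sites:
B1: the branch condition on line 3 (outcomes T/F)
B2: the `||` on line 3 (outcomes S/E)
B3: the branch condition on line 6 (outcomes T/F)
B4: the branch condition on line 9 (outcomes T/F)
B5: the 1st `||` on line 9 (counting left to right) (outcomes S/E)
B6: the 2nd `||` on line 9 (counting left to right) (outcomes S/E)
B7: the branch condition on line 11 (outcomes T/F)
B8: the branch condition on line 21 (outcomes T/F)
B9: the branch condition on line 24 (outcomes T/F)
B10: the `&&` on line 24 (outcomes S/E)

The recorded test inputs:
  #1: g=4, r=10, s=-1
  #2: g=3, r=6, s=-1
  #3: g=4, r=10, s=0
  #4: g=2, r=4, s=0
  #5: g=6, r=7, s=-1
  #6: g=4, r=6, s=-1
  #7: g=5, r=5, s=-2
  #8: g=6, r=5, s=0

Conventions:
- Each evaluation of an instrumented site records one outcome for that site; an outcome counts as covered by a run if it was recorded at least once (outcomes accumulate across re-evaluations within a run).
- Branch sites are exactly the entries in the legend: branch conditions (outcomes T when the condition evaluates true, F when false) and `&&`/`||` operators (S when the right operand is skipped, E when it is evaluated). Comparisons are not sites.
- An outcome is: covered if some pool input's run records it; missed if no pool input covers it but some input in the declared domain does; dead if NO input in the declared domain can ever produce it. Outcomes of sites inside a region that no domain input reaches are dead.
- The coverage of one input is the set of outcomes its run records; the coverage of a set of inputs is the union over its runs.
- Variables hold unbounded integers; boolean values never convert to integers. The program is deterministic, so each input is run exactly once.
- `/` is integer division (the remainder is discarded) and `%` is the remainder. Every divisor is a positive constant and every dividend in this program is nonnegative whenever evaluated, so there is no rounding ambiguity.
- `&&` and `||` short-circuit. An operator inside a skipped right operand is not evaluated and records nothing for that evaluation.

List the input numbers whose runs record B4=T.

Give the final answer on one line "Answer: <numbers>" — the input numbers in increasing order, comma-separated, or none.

input #1 (g=4, r=10, s=-1): covers B4=T
input #2 (g=3, r=6, s=-1): covers B4=T
input #3 (g=4, r=10, s=0): covers B4=T
input #4 (g=2, r=4, s=0): misses B4=T
input #5 (g=6, r=7, s=-1): covers B4=T
input #6 (g=4, r=6, s=-1): covers B4=T
input #7 (g=5, r=5, s=-2): misses B4=T
input #8 (g=6, r=5, s=0): covers B4=T

Answer: 1, 2, 3, 5, 6, 8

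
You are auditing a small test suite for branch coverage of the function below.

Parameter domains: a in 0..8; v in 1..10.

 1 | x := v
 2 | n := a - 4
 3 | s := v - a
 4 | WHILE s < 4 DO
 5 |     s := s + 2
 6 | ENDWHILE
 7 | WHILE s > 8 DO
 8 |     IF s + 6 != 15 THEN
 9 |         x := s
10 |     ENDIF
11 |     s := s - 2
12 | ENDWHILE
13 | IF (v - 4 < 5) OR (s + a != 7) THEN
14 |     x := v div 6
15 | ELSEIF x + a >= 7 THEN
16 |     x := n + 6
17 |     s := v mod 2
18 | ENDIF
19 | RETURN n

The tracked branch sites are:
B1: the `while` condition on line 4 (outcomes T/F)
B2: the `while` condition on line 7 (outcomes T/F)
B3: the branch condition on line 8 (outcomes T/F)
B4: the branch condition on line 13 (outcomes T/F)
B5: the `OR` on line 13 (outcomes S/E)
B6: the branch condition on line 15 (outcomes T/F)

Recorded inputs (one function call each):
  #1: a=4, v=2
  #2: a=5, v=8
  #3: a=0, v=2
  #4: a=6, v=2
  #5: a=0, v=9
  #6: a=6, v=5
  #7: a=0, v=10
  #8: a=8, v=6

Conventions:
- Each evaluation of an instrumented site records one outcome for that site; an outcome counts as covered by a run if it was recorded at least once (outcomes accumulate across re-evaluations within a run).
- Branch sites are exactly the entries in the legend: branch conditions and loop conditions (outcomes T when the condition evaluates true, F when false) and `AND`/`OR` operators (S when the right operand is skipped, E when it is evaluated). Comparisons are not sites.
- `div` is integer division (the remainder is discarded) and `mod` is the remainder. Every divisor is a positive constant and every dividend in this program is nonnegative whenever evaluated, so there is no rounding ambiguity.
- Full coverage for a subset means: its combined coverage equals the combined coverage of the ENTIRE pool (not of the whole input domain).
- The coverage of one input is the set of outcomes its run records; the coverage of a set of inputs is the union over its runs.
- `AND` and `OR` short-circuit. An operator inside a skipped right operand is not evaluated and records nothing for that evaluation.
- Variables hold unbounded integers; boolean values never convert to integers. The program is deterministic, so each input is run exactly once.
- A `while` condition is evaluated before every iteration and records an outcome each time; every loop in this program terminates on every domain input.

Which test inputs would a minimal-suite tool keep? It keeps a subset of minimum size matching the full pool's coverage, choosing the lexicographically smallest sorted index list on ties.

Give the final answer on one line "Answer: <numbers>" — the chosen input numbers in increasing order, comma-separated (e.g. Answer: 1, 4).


input #1 (a=4, v=2): events B1->T, B1->T, B1->T, B1->F, B2->F, B5->S, B4->T; covers B1=T, B1=F, B2=F, B4=T, B5=S
input #2 (a=5, v=8): events B1->T, B1->F, B2->F, B5->S, B4->T; covers B1=T, B1=F, B2=F, B4=T, B5=S
input #3 (a=0, v=2): events B1->T, B1->F, B2->F, B5->S, B4->T; covers B1=T, B1=F, B2=F, B4=T, B5=S
input #4 (a=6, v=2): events B1->T, B1->T, B1->T, B1->T, B1->F, B2->F, B5->S, B4->T; covers B1=T, B1=F, B2=F, B4=T, B5=S
input #5 (a=0, v=9): events B1->F, B2->T, B3->F, B2->F, B5->E, B4->F, B6->T; covers B1=F, B2=T, B2=F, B3=F, B4=F, B5=E, B6=T
input #6 (a=6, v=5): events B1->T, B1->T, B1->T, B1->F, B2->F, B5->S, B4->T; covers B1=T, B1=F, B2=F, B4=T, B5=S
input #7 (a=0, v=10): events B1->F, B2->T, B3->T, B2->F, B5->E, B4->T; covers B1=F, B2=T, B2=F, B3=T, B4=T, B5=E
input #8 (a=8, v=6): events B1->T, B1->T, B1->T, B1->F, B2->F, B5->S, B4->T; covers B1=T, B1=F, B2=F, B4=T, B5=S
together the pool reaches 11 outcomes: B1=T, B1=F, B2=T, B2=F, B3=T, B3=F, B4=T, B4=F, B5=S, B5=E, B6=T
size 1 is not enough: best union over all size-1 subsets is 7/11
size 2 is not enough: best union over all size-2 subsets is 10/11
the canonical winner is {1, 5, 7}: size 3, full 11-outcome coverage, earliest index list among size-3 covers
Answer: 1, 5, 7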